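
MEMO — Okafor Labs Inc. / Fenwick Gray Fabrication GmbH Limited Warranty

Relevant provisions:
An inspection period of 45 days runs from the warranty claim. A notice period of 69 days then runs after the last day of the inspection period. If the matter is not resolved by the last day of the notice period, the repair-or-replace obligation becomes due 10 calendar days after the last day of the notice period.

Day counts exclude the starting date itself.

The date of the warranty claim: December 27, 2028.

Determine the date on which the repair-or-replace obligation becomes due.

The last day of the inspection period: December 27, 2028 + 45 days = February 10, 2029.
The last day of the notice period: February 10, 2029 + 69 days = April 20, 2029.
Adding 10 calendar days to April 20, 2029 gives April 30, 2029, which is the date on which the repair-or-replace obligation becomes due.

April 30, 2029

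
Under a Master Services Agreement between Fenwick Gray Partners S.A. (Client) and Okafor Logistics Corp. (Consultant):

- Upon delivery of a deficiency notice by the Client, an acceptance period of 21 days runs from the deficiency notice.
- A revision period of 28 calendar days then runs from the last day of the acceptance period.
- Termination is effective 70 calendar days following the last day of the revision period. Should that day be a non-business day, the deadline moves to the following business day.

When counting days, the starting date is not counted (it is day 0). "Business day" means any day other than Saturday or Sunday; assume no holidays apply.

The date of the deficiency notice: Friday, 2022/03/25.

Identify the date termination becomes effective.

2022/07/22

The last day of the acceptance period: 21 calendar days after 2022/03/25 is 2022/04/15.
The last day of the revision period: 2022/04/15 + 28 days = 2022/05/13.
The date termination becomes effective: 70 calendar days after 2022/05/13 is 2022/07/22. 2022/07/22 is a Friday, so no roll-forward applies.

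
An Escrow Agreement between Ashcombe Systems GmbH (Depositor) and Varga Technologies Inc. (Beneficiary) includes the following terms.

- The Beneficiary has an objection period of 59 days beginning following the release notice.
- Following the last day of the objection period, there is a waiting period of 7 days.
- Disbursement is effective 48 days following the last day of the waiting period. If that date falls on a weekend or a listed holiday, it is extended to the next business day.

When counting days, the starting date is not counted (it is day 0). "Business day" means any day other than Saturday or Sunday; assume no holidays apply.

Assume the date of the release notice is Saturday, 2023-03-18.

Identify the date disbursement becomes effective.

The last day of the objection period: 2023-03-18 + 59 days = 2023-05-16.
Adding 7 calendar days to 2023-05-16 gives 2023-05-23, which is the last day of the waiting period.
The date disbursement becomes effective: 48 calendar days after 2023-05-23 is 2023-07-10. 2023-07-10 is a Monday, so no roll-forward applies.

2023-07-10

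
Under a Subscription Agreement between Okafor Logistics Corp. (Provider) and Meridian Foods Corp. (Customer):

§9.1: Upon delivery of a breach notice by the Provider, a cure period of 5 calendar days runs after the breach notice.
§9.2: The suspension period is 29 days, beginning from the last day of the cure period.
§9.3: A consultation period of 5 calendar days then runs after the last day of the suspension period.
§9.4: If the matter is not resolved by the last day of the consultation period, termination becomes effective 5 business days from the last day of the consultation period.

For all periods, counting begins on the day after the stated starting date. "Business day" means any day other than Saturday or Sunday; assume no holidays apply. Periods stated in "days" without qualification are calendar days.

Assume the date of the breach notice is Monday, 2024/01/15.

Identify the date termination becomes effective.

2024/03/01

The last day of the cure period: 5 calendar days after 2024/01/15 is 2024/01/20.
Adding 29 calendar days to 2024/01/20 gives 2024/02/18, which is the last day of the suspension period.
Adding 5 calendar days to 2024/02/18 gives 2024/02/23, which is the last day of the consultation period.
From Friday, 2024/02/23, 5 business days (Feb 26, Feb 27, Feb 28, Feb 29, Mar 1, skipping weekends) brings us to Friday, 2024/03/01, which is the date termination becomes effective.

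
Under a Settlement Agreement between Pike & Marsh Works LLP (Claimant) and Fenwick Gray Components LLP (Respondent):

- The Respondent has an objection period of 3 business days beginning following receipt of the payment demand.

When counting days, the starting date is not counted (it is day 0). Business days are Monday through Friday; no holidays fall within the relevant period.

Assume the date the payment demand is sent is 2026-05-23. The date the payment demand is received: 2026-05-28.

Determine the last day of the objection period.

2026-06-02

The last day of the objection period: 3 business days after Thursday, 2026-05-28, skipping weekends — May 29, Jun 1, Jun 2 — lands on Tuesday, 2026-06-02.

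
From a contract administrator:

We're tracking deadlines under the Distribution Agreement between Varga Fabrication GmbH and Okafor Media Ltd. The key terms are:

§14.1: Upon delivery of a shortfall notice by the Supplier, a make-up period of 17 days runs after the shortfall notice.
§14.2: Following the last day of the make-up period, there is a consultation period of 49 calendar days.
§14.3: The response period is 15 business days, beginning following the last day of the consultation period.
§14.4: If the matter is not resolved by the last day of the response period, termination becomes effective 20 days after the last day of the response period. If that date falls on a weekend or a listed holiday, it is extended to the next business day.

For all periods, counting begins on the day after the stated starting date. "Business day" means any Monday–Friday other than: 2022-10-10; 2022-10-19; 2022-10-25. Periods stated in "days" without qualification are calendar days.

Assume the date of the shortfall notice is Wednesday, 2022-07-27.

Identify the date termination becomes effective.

2022-11-15

Adding 17 calendar days to 2022-07-27 gives 2022-08-13, which is the last day of the make-up period.
Adding 49 calendar days to 2022-08-13 gives 2022-10-01, which is the last day of the consultation period.
From Saturday, 2022-10-01, 15 business days (Oct 3, Oct 4, Oct 5, Oct 6, …, Oct 21, Oct 24, Oct 26, skipping weekends and the listed holidays on Oct 10, Oct 19, Oct 25) brings us to Wednesday, 2022-10-26, which is the last day of the response period.
The date termination becomes effective: 2022-10-26 + 20 days = 2022-11-15. 2022-11-15 is a Tuesday and is not a listed holiday, so no roll-forward applies.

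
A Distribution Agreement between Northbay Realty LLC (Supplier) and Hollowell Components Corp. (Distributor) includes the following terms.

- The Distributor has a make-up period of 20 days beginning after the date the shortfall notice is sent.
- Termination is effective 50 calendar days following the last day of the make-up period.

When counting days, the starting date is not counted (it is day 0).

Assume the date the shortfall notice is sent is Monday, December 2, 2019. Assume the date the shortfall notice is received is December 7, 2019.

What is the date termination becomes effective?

The last day of the make-up period: December 2, 2019 + 20 days = December 22, 2019.
Adding 50 calendar days to December 22, 2019 gives February 10, 2020, which is the date termination becomes effective.

February 10, 2020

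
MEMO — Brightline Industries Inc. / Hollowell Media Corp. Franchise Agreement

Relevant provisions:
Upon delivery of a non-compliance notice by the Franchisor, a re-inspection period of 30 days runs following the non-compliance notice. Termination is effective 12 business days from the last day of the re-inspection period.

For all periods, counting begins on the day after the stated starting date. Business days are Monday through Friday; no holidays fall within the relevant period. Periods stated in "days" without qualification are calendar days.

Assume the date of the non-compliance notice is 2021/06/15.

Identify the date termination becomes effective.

2021/08/02

The last day of the re-inspection period: 2021/06/15 + 30 days = 2021/07/15.
The date termination becomes effective: counting 12 business days from Thursday, 2021/07/15 (Jul 16, Jul 19, Jul 20, Jul 21, …, Jul 29, Jul 30, Aug 2, skipping weekends) reaches Monday, 2021/08/02.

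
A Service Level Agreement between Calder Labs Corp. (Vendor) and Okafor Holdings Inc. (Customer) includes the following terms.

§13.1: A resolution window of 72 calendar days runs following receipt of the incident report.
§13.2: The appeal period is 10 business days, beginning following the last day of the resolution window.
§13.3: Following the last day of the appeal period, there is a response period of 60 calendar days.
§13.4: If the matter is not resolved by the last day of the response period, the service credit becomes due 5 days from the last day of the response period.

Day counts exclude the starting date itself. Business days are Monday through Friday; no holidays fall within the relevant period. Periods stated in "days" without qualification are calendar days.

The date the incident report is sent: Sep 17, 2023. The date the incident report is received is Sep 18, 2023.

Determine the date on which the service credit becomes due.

Feb 16, 2024

Adding 72 calendar days to Sep 18, 2023 gives Nov 29, 2023, which is the last day of the resolution window.
The last day of the appeal period: 10 business days after Wednesday, Nov 29, 2023, skipping weekends — Nov 30, Dec 1, Dec 4, Dec 5, Dec 6, Dec 7, Dec 8, Dec 11, Dec 12, Dec 13 — lands on Wednesday, Dec 13, 2023.
The last day of the response period: 60 calendar days after Dec 13, 2023 is Feb 11, 2024.
The date on which the service credit becomes due: 5 calendar days after Feb 11, 2024 is Feb 16, 2024.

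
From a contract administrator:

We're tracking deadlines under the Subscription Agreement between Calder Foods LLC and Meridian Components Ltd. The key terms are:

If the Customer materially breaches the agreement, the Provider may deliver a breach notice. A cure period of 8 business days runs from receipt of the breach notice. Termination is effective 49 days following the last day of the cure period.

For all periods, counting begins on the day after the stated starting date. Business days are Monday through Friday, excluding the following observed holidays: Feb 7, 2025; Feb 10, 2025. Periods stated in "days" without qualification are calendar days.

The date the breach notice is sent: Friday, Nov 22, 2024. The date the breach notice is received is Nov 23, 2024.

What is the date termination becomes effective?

The last day of the cure period: 8 business days after Saturday, Nov 23, 2024, skipping weekends — Nov 25, Nov 26, Nov 27, Nov 28, Nov 29, Dec 2, Dec 3, Dec 4 — lands on Wednesday, Dec 4, 2024.
Adding 49 calendar days to Dec 4, 2024 gives Jan 22, 2025, which is the date termination becomes effective.

Jan 22, 2025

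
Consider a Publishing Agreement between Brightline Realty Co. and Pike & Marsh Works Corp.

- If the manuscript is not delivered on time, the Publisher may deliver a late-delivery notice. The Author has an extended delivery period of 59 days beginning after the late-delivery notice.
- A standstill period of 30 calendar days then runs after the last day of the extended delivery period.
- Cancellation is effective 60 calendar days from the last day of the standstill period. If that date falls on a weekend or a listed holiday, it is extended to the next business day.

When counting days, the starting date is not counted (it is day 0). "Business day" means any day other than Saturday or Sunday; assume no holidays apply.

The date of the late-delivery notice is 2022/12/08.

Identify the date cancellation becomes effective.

The last day of the extended delivery period: 2022/12/08 + 59 days = 2023/02/05.
Adding 30 calendar days to 2023/02/05 gives 2023/03/07, which is the last day of the standstill period.
Adding 60 calendar days to 2023/03/07 gives 2023/05/06, which is the date cancellation becomes effective. That falls on a Saturday, so it rolls to the next business day, Monday, 2023/05/08.

2023/05/08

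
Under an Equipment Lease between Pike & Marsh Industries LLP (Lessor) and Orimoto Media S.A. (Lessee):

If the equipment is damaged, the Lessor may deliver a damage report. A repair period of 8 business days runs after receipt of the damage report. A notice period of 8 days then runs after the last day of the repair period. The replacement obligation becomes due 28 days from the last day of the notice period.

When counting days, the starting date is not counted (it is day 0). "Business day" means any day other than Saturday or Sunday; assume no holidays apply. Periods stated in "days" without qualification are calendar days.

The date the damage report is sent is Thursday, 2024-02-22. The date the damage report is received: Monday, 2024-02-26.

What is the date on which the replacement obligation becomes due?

The last day of the repair period: 8 business days after Monday, 2024-02-26, skipping weekends — Feb 27, Feb 28, Feb 29, Mar 1, Mar 4, Mar 5, Mar 6, Mar 7 — lands on Thursday, 2024-03-07.
The last day of the notice period: 2024-03-07 + 8 days = 2024-03-15.
The date on which the replacement obligation becomes due: 2024-03-15 + 28 days = 2024-04-12.

2024-04-12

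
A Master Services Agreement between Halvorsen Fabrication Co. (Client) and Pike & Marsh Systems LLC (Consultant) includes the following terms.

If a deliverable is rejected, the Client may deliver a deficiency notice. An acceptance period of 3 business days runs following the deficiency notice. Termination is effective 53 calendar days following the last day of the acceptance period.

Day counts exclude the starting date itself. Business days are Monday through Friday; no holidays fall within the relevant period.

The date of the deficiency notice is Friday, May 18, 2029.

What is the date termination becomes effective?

The last day of the acceptance period: 3 business days after Friday, May 18, 2029, skipping weekends — May 21, May 22, May 23 — lands on Wednesday, May 23, 2029.
Adding 53 calendar days to May 23, 2029 gives July 15, 2029, which is the date termination becomes effective.

July 15, 2029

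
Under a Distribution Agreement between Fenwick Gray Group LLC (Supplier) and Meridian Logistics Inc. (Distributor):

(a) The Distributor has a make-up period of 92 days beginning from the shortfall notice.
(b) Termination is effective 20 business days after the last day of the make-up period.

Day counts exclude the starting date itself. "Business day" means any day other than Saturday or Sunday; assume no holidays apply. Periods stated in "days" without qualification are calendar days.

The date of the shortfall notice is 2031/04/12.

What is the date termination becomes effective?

The last day of the make-up period: 92 calendar days after 2031/04/12 is 2031/07/13.
From Sunday, 2031/07/13, 20 business days (Jul 14, Jul 15, Jul 16, Jul 17, …, Aug 6, Aug 7, Aug 8, skipping weekends) brings us to Friday, 2031/08/08, which is the date termination becomes effective.

2031/08/08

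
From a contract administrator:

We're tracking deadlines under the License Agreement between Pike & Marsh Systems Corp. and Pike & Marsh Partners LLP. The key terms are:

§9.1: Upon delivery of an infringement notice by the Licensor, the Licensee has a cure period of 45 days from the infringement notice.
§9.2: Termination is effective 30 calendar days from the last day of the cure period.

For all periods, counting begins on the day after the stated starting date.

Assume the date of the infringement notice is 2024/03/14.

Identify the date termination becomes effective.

2024/05/28

The last day of the cure period: 45 calendar days after 2024/03/14 is 2024/04/28.
Adding 30 calendar days to 2024/04/28 gives 2024/05/28, which is the date termination becomes effective.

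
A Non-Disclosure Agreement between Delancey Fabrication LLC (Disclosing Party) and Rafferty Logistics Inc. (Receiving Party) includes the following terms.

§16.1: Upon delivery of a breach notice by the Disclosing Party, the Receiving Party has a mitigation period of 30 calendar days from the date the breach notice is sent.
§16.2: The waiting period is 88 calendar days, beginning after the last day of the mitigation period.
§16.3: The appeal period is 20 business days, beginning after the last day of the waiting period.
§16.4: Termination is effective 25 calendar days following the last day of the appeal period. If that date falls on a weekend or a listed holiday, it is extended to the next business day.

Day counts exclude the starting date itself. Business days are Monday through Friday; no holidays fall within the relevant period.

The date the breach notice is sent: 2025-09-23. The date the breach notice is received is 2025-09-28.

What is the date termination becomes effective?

The last day of the mitigation period: 2025-09-23 + 30 days = 2025-10-23.
The last day of the waiting period: 88 calendar days after 2025-10-23 is 2026-01-19.
From Monday, 2026-01-19, 20 business days (Jan 20, Jan 21, Jan 22, Jan 23, …, Feb 12, Feb 13, Feb 16, skipping weekends) brings us to Monday, 2026-02-16, which is the last day of the appeal period.
The date termination becomes effective: 25 calendar days after 2026-02-16 is 2026-03-13. 2026-03-13 is a Friday, so no roll-forward applies.

2026-03-13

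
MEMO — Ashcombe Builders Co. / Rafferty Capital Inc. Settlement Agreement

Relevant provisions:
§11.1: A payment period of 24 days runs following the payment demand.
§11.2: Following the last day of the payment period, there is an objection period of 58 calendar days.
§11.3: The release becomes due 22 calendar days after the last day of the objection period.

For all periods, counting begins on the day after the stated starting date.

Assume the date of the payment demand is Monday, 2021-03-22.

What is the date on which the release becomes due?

The last day of the payment period: 24 calendar days after 2021-03-22 is 2021-04-15.
The last day of the objection period: 2021-04-15 + 58 days = 2021-06-12.
The date on which the release becomes due: 22 calendar days after 2021-06-12 is 2021-07-04.

2021-07-04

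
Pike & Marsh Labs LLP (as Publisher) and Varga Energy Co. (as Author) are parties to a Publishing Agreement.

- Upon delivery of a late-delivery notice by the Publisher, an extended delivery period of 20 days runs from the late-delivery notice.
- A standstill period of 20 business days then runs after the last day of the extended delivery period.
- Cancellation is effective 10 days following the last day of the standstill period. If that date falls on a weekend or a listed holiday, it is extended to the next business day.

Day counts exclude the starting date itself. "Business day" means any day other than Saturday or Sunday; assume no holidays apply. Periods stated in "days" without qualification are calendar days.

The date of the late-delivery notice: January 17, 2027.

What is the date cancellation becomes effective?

The last day of the extended delivery period: 20 calendar days after January 17, 2027 is February 6, 2027.
From Saturday, February 6, 2027, 20 business days (Feb 8, Feb 9, Feb 10, Feb 11, …, Mar 3, Mar 4, Mar 5, skipping weekends) brings us to Friday, March 5, 2027, which is the last day of the standstill period.
Adding 10 calendar days to March 5, 2027 gives March 15, 2027, which is the date cancellation becomes effective. March 15, 2027 is a Monday, so no roll-forward applies.

March 15, 2027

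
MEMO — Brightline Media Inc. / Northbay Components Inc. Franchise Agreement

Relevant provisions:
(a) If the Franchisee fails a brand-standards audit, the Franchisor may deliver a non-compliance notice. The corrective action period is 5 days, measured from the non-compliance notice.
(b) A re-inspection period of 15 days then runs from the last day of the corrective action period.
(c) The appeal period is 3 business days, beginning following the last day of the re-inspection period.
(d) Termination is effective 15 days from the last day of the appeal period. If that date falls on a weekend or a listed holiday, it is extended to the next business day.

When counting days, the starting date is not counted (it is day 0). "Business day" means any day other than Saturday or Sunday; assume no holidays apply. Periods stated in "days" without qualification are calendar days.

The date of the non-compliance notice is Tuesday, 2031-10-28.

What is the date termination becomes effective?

Adding 5 calendar days to 2031-10-28 gives 2031-11-02, which is the last day of the corrective action period.
The last day of the re-inspection period: 2031-11-02 + 15 days = 2031-11-17.
The last day of the appeal period: counting 3 business days from Monday, 2031-11-17 (Nov 18, Nov 19, Nov 20, skipping weekends) reaches Thursday, 2031-11-20.
The date termination becomes effective: 2031-11-20 + 15 days = 2031-12-05. 2031-12-05 is a Friday, so no roll-forward applies.

2031-12-05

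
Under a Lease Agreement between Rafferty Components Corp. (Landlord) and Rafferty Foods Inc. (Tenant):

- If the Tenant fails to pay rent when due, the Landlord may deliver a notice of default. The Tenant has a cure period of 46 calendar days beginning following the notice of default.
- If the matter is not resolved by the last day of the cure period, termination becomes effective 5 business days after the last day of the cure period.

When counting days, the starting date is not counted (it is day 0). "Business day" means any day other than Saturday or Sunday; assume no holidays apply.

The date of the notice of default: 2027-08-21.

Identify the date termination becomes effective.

Adding 46 calendar days to 2027-08-21 gives 2027-10-06, which is the last day of the cure period.
The date termination becomes effective: 5 business days after Wednesday, 2027-10-06, skipping weekends — Oct 7, Oct 8, Oct 11, Oct 12, Oct 13 — lands on Wednesday, 2027-10-13.

2027-10-13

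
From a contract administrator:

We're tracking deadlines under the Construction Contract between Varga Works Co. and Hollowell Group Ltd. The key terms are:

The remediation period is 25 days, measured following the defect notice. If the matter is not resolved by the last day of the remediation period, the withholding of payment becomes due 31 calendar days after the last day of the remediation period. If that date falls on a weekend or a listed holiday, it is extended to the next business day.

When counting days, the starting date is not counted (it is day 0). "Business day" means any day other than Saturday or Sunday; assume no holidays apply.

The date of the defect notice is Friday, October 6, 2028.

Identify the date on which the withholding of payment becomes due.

December 1, 2028

The last day of the remediation period: 25 calendar days after October 6, 2028 is October 31, 2028.
Adding 31 calendar days to October 31, 2028 gives December 1, 2028, which is the date on which the withholding of payment becomes due. December 1, 2028 is a Friday, so no roll-forward applies.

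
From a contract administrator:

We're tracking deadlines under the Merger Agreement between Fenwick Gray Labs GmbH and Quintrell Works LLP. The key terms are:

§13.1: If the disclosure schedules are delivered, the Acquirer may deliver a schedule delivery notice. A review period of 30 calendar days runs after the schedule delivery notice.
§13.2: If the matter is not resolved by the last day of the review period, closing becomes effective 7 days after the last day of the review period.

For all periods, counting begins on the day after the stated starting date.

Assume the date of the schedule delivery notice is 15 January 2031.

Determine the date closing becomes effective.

The last day of the review period: 15 January 2031 + 30 days = 14 February 2031.
The date closing becomes effective: 7 calendar days after 14 February 2031 is 21 February 2031.

21 February 2031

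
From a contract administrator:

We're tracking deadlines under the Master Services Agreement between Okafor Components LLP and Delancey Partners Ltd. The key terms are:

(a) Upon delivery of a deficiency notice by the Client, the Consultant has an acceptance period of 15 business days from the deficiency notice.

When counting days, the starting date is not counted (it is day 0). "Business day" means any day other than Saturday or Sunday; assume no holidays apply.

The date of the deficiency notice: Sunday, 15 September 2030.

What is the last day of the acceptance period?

The last day of the acceptance period: counting 15 business days from Sunday, 15 September 2030 (Sep 16, Sep 17, Sep 18, Sep 19, …, Oct 2, Oct 3, Oct 4, skipping weekends) reaches Friday, 4 October 2030.

4 October 2030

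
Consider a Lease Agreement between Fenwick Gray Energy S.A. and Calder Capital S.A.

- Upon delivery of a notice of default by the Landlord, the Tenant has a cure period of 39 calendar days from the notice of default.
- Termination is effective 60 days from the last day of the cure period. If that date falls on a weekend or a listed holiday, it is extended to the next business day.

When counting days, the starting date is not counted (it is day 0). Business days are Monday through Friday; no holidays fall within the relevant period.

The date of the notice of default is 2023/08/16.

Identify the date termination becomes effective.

The last day of the cure period: 2023/08/16 + 39 days = 2023/09/24.
The date termination becomes effective: 2023/09/24 + 60 days = 2023/11/23. 2023/11/23 is a Thursday, so no roll-forward applies.

2023/11/23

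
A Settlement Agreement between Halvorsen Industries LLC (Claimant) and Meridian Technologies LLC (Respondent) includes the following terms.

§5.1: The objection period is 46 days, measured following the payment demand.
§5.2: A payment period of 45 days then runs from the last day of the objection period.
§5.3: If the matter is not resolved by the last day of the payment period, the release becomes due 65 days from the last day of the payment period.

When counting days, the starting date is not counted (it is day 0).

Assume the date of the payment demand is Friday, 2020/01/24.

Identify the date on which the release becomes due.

2020/06/28

The last day of the objection period: 46 calendar days after 2020/01/24 is 2020/03/10.
Adding 45 calendar days to 2020/03/10 gives 2020/04/24, which is the last day of the payment period.
Adding 65 calendar days to 2020/04/24 gives 2020/06/28, which is the date on which the release becomes due.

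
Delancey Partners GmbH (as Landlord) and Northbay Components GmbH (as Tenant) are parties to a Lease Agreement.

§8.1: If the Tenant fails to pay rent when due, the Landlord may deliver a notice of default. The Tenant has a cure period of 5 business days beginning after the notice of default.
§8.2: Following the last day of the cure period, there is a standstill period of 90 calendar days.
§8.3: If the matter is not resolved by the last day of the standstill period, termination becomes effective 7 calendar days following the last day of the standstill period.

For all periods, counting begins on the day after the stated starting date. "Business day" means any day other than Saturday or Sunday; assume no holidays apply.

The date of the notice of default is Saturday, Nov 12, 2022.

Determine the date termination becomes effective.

Feb 23, 2023

From Saturday, Nov 12, 2022, 5 business days (Nov 14, Nov 15, Nov 16, Nov 17, Nov 18, skipping weekends) brings us to Friday, Nov 18, 2022, which is the last day of the cure period.
The last day of the standstill period: Nov 18, 2022 + 90 days = Feb 16, 2023.
The date termination becomes effective: 7 calendar days after Feb 16, 2023 is Feb 23, 2023.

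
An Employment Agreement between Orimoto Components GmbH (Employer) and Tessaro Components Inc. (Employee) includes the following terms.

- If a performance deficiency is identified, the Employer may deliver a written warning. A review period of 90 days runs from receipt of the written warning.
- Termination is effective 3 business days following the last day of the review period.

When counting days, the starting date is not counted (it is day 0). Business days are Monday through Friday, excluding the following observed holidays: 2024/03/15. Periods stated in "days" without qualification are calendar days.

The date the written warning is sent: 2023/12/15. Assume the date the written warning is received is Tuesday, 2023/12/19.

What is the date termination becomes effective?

The last day of the review period: 90 calendar days after 2023/12/19 is 2024/03/18.
From Monday, 2024/03/18, 3 business days (Mar 19, Mar 20, Mar 21, skipping weekends) brings us to Thursday, 2024/03/21, which is the date termination becomes effective.

2024/03/21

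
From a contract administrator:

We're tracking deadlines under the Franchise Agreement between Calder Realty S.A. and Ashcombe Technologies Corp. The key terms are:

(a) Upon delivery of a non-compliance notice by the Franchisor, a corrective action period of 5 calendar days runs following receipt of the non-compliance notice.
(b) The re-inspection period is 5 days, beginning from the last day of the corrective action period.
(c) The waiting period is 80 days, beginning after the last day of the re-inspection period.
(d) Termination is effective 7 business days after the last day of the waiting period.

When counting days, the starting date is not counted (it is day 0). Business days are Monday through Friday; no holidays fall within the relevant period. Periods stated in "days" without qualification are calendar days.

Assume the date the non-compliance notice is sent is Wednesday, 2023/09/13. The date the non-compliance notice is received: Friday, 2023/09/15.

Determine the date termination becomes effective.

The last day of the corrective action period: 5 calendar days after 2023/09/15 is 2023/09/20.
The last day of the re-inspection period: 2023/09/20 + 5 days = 2023/09/25.
The last day of the waiting period: 2023/09/25 + 80 days = 2023/12/14.
The date termination becomes effective: counting 7 business days from Thursday, 2023/12/14 (Dec 15, Dec 18, Dec 19, Dec 20, Dec 21, Dec 22, Dec 25, skipping weekends) reaches Monday, 2023/12/25.

2023/12/25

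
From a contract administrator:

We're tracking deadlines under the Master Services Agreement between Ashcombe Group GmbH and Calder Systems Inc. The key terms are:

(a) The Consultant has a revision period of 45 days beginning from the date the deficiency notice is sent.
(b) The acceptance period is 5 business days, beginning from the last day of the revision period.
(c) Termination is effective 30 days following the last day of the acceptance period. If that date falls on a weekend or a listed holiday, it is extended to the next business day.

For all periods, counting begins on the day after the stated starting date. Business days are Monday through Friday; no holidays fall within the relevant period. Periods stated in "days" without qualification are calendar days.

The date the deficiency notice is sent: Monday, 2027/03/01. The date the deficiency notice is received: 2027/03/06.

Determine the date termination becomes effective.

The last day of the revision period: 2027/03/01 + 45 days = 2027/04/15.
The last day of the acceptance period: counting 5 business days from Thursday, 2027/04/15 (Apr 16, Apr 19, Apr 20, Apr 21, Apr 22, skipping weekends) reaches Thursday, 2027/04/22.
The date termination becomes effective: 2027/04/22 + 30 days = 2027/05/22. That falls on a Saturday, so it rolls to the next business day, Monday, 2027/05/24.

2027/05/24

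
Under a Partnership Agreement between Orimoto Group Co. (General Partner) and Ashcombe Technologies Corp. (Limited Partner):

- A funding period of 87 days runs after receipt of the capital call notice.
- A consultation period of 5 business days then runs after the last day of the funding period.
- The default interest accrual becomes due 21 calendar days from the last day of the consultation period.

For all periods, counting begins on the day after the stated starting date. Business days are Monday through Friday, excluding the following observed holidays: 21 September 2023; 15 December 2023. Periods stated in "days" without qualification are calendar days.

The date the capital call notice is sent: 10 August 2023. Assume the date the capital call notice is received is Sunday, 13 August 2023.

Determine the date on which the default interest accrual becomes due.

6 December 2023

The last day of the funding period: 13 August 2023 + 87 days = 8 November 2023.
The last day of the consultation period: counting 5 business days from Wednesday, 8 November 2023 (Nov 9, Nov 10, Nov 13, Nov 14, Nov 15, skipping weekends) reaches Wednesday, 15 November 2023.
The date on which the default interest accrual becomes due: 21 calendar days after 15 November 2023 is 6 December 2023.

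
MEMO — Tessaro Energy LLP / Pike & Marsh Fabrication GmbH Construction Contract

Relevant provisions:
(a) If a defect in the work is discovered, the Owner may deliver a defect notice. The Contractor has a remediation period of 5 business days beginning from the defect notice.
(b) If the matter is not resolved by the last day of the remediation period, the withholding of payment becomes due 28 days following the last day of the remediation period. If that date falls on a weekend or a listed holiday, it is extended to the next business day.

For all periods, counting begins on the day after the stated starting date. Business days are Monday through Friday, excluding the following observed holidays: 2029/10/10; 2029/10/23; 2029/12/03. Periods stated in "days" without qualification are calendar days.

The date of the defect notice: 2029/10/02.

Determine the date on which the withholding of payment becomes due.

2029/11/06

From Tuesday, 2029/10/02, 5 business days (Oct 3, Oct 4, Oct 5, Oct 8, Oct 9, skipping weekends) brings us to Tuesday, 2029/10/09, which is the last day of the remediation period.
The date on which the withholding of payment becomes due: 28 calendar days after 2029/10/09 is 2029/11/06. 2029/11/06 is a Tuesday and is not a listed holiday, so no roll-forward applies.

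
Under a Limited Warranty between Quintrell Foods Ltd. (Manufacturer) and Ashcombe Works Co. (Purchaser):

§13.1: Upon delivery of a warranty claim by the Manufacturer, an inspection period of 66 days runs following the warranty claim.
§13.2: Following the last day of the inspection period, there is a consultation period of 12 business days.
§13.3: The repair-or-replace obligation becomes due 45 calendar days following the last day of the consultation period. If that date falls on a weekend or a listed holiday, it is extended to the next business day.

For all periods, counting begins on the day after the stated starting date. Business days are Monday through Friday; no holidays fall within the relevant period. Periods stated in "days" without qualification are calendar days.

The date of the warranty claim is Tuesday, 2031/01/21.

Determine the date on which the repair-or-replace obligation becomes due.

2031/05/30

The last day of the inspection period: 66 calendar days after 2031/01/21 is 2031/03/28.
From Friday, 2031/03/28, 12 business days (Mar 31, Apr 1, Apr 2, Apr 3, …, Apr 11, Apr 14, Apr 15, skipping weekends) brings us to Tuesday, 2031/04/15, which is the last day of the consultation period.
Adding 45 calendar days to 2031/04/15 gives 2031/05/30, which is the date on which the repair-or-replace obligation becomes due. 2031/05/30 is a Friday, so no roll-forward applies.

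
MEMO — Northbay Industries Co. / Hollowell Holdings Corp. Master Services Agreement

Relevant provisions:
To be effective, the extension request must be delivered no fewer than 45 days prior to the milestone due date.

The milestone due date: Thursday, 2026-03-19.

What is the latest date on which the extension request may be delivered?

2026-02-02

2026-03-19 minus 45 days is 2026-02-02.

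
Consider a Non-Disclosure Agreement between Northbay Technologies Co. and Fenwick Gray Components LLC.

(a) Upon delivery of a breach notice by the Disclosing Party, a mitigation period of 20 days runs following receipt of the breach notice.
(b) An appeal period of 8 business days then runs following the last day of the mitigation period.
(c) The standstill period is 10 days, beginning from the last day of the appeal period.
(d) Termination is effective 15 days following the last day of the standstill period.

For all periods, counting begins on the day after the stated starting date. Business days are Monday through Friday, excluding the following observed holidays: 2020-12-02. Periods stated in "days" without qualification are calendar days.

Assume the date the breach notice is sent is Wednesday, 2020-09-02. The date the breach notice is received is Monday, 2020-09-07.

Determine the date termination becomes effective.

2020-11-01

The last day of the mitigation period: 2020-09-07 + 20 days = 2020-09-27.
From Sunday, 2020-09-27, 8 business days (Sep 28, Sep 29, Sep 30, Oct 1, Oct 2, Oct 5, Oct 6, Oct 7, skipping weekends) brings us to Wednesday, 2020-10-07, which is the last day of the appeal period.
The last day of the standstill period: 10 calendar days after 2020-10-07 is 2020-10-17.
The date termination becomes effective: 2020-10-17 + 15 days = 2020-11-01.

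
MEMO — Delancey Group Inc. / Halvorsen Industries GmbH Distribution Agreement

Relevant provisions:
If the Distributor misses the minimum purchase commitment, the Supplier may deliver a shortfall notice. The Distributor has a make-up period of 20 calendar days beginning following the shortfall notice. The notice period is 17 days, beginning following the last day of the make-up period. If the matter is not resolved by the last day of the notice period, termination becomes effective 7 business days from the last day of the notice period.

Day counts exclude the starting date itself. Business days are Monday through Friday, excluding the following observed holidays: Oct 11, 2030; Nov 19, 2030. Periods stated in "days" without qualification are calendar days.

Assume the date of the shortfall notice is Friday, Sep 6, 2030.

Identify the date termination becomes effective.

Oct 22, 2030

The last day of the make-up period: Sep 6, 2030 + 20 days = Sep 26, 2030.
Adding 17 calendar days to Sep 26, 2030 gives Oct 13, 2030, which is the last day of the notice period.
The date termination becomes effective: counting 7 business days from Sunday, Oct 13, 2030 (Oct 14, Oct 15, Oct 16, Oct 17, Oct 18, Oct 21, Oct 22, skipping weekends) reaches Tuesday, Oct 22, 2030.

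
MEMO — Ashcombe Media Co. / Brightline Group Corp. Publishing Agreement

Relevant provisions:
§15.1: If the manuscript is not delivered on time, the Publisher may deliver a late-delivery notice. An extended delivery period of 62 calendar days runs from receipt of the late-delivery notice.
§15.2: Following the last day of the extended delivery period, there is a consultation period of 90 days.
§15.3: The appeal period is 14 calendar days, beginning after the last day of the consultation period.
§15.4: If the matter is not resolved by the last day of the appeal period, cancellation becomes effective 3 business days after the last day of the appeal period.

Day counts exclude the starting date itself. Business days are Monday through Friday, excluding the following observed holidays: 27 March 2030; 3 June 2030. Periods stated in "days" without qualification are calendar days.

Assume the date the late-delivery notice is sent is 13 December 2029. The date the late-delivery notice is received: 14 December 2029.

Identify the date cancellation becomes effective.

4 June 2030

The last day of the extended delivery period: 62 calendar days after 14 December 2029 is 14 February 2030.
The last day of the consultation period: 90 calendar days after 14 February 2030 is 15 May 2030.
Adding 14 calendar days to 15 May 2030 gives 29 May 2030, which is the last day of the appeal period.
The date cancellation becomes effective: counting 3 business days from Wednesday, 29 May 2030 (May 30, May 31, Jun 4, skipping weekends and the listed holiday on Jun 3) reaches Tuesday, 4 June 2030.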